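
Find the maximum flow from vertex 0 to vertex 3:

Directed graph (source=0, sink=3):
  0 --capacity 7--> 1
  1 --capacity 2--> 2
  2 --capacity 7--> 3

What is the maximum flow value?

Computing max flow:
  Flow on (0->1): 2/7
  Flow on (1->2): 2/2
  Flow on (2->3): 2/7
Maximum flow = 2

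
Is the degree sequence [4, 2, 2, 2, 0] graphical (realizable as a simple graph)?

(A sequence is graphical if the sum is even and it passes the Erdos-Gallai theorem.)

Sum of degrees = 10. Sum is even but fails Erdos-Gallai. The sequence is NOT graphical.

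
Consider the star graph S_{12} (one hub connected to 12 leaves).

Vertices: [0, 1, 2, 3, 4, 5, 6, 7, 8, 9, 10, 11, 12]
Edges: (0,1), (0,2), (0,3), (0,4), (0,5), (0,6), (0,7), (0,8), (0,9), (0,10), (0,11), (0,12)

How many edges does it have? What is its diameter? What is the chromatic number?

Star graph S_{12}: the hub connects to all 12 leaves.
Edges = 12.
Diameter = 2 (any leaf to hub is 1, leaf to leaf through hub is 2).
Star graphs are bipartite (hub vs leaves), so chromatic number = 2.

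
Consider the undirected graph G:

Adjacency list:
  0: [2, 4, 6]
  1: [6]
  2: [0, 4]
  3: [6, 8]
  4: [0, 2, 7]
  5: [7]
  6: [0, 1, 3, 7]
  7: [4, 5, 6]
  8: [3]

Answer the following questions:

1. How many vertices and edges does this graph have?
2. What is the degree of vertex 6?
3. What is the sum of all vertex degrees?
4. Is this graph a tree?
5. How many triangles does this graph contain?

Count: 9 vertices, 10 edges.
Vertex 6 has neighbors [0, 1, 3, 7], degree = 4.
Handshaking lemma: 2 * 10 = 20.
A tree on 9 vertices has 8 edges. This graph has 10 edges (2 extra). Not a tree.
Number of triangles = 1.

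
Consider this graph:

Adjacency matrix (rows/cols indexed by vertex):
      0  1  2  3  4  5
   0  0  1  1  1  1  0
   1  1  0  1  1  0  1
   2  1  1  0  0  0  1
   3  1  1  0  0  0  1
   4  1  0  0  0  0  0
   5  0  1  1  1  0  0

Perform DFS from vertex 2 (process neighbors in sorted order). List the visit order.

DFS from vertex 2 (neighbors processed in ascending order):
Visit order: 2, 0, 1, 3, 5, 4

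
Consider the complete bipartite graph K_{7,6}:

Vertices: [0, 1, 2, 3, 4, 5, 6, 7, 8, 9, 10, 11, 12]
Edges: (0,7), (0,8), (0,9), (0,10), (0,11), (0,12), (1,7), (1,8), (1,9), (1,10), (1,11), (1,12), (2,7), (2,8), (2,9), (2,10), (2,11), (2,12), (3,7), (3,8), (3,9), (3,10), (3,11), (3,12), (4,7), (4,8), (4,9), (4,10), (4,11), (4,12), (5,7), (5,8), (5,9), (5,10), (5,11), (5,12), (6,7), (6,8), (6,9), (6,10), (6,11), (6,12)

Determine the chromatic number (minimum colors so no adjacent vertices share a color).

K_{7,6} is bipartite: vertices split into two independent sets of size 7 and 6.
Color one set 0, the other 1. No adjacent vertices share a color.
Chromatic number = 2.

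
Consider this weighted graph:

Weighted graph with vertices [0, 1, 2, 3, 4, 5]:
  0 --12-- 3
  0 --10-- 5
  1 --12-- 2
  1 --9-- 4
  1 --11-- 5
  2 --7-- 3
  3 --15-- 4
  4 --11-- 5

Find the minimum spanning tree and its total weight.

Applying Kruskal's algorithm (sort edges by weight, add if no cycle):
  Add (2,3) w=7
  Add (1,4) w=9
  Add (0,5) w=10
  Add (1,5) w=11
  Skip (4,5) w=11 (creates cycle)
  Add (0,3) w=12
  Skip (1,2) w=12 (creates cycle)
  Skip (3,4) w=15 (creates cycle)
MST weight = 49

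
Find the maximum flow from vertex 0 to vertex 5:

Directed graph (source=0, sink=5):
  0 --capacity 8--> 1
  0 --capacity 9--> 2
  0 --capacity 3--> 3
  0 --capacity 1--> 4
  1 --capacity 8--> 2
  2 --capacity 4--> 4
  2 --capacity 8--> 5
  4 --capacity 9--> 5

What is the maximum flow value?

Computing max flow:
  Flow on (0->1): 8/8
  Flow on (0->2): 4/9
  Flow on (0->4): 1/1
  Flow on (1->2): 8/8
  Flow on (2->4): 4/4
  Flow on (2->5): 8/8
  Flow on (4->5): 5/9
Maximum flow = 13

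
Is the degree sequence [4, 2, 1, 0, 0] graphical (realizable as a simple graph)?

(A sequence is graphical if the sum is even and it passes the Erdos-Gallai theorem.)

Sum of degrees = 7. Sum is odd, so the sequence is NOT graphical.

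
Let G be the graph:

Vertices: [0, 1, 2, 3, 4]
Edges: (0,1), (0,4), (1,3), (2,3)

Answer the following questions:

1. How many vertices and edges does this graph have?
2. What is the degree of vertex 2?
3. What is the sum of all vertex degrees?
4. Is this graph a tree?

Count: 5 vertices, 4 edges.
Vertex 2 has neighbors [3], degree = 1.
Handshaking lemma: 2 * 4 = 8.
A graph is a tree iff it is connected and has exactly n-1 edges. This graph is connected (all 5 vertices in one component) and has 5-1 = 4 edges. It is a tree.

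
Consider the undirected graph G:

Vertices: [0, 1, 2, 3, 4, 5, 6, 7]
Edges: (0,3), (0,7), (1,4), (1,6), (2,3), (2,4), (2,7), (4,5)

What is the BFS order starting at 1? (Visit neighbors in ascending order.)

BFS from vertex 1 (neighbors processed in ascending order):
Visit order: 1, 4, 6, 2, 5, 3, 7, 0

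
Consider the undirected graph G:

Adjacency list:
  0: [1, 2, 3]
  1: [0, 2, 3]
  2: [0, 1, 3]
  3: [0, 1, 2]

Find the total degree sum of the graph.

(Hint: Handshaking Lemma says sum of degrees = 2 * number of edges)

Count edges: 6 edges.
By Handshaking Lemma: sum of degrees = 2 * 6 = 12.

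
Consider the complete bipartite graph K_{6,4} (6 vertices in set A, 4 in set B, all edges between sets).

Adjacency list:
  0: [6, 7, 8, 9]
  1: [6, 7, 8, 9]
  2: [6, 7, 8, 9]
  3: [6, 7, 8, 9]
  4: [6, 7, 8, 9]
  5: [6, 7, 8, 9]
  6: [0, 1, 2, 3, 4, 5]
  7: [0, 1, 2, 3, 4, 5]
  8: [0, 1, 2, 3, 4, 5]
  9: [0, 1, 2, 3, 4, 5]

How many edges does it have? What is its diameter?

K_{6,4} has 6 * 4 = 24 edges.
Any vertex reaches any opposite-side vertex in 1 step; same-side vertices reach in 2 steps via any opposite-side vertex.
Diameter = 2.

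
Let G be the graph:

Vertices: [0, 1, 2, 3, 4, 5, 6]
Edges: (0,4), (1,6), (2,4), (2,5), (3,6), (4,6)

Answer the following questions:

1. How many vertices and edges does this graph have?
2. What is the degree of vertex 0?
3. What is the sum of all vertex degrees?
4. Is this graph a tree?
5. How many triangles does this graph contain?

Count: 7 vertices, 6 edges.
Vertex 0 has neighbors [4], degree = 1.
Handshaking lemma: 2 * 6 = 12.
A graph is a tree iff it is connected and has exactly n-1 edges. This graph is connected (all 7 vertices in one component) and has 7-1 = 6 edges. It is a tree.
Number of triangles = 0.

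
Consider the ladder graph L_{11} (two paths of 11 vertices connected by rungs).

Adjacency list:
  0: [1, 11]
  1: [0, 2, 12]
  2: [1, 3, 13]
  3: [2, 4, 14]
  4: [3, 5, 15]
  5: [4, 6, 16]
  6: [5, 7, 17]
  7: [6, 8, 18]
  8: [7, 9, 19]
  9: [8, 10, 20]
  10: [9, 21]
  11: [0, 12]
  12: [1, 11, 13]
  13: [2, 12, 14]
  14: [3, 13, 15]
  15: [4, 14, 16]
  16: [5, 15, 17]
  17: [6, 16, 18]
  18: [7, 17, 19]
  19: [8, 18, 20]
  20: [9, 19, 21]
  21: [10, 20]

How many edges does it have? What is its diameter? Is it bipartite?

Ladder graph L_{11}: 11 rungs + 2 * (11-1) path edges = 11 + 20 = 31 edges.
Diameter = 11.
Ladder graphs are bipartite (alternating coloring along each path).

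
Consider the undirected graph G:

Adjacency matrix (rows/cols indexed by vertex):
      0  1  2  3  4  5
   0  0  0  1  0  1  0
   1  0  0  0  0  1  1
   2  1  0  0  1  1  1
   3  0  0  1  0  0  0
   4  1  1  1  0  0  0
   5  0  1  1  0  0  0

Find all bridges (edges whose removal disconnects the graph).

A bridge is an edge whose removal increases the number of connected components.
Bridges found: (2,3)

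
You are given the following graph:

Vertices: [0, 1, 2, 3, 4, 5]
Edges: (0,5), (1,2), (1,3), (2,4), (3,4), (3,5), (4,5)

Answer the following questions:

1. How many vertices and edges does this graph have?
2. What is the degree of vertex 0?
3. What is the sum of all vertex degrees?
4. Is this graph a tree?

Count: 6 vertices, 7 edges.
Vertex 0 has neighbors [5], degree = 1.
Handshaking lemma: 2 * 7 = 14.
A tree on 6 vertices has 5 edges. This graph has 7 edges (2 extra). Not a tree.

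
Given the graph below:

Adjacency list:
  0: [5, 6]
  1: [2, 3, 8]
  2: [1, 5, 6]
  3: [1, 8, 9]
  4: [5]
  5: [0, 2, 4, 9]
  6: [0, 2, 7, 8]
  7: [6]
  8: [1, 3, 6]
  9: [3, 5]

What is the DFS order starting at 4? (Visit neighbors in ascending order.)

DFS from vertex 4 (neighbors processed in ascending order):
Visit order: 4, 5, 0, 6, 2, 1, 3, 8, 9, 7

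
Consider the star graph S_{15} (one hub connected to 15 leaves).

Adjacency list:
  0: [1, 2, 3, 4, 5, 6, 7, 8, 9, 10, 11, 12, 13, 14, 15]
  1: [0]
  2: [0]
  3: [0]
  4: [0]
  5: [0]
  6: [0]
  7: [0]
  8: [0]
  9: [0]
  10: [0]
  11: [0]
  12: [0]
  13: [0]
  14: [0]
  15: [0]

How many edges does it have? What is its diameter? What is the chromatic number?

Star graph S_{15}: the hub connects to all 15 leaves.
Edges = 15.
Diameter = 2 (any leaf to hub is 1, leaf to leaf through hub is 2).
Star graphs are bipartite (hub vs leaves), so chromatic number = 2.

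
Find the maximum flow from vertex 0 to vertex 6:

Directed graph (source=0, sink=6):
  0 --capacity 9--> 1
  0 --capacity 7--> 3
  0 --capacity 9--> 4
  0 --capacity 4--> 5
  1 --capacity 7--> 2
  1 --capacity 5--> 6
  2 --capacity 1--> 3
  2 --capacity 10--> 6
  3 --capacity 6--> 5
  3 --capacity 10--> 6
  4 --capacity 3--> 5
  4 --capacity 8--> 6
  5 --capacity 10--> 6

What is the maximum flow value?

Computing max flow:
  Flow on (0->1): 9/9
  Flow on (0->3): 7/7
  Flow on (0->4): 9/9
  Flow on (0->5): 4/4
  Flow on (1->2): 4/7
  Flow on (1->6): 5/5
  Flow on (2->6): 4/10
  Flow on (3->6): 7/10
  Flow on (4->5): 1/3
  Flow on (4->6): 8/8
  Flow on (5->6): 5/10
Maximum flow = 29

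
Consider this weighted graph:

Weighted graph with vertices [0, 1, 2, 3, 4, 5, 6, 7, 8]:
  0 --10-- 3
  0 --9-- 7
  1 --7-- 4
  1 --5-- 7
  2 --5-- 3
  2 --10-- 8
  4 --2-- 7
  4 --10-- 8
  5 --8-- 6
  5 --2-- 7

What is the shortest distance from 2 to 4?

Using Dijkstra's algorithm from vertex 2:
Shortest path: 2 -> 8 -> 4
Total weight: 10 + 10 = 20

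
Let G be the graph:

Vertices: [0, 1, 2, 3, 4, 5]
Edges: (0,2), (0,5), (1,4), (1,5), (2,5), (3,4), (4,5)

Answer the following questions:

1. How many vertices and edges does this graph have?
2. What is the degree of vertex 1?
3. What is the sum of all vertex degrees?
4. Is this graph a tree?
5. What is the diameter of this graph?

Count: 6 vertices, 7 edges.
Vertex 1 has neighbors [4, 5], degree = 2.
Handshaking lemma: 2 * 7 = 14.
A tree on 6 vertices has 5 edges. This graph has 7 edges (2 extra). Not a tree.
Diameter (longest shortest path) = 3.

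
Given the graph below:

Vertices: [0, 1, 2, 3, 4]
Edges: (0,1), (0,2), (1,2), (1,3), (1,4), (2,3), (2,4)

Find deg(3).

Vertex 3 has neighbors [1, 2], so deg(3) = 2.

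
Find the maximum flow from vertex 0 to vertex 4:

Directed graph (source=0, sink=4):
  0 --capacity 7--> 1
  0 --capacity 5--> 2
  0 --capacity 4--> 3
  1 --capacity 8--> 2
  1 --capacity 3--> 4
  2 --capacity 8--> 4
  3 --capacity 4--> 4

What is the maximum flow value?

Computing max flow:
  Flow on (0->1): 6/7
  Flow on (0->2): 5/5
  Flow on (0->3): 4/4
  Flow on (1->2): 3/8
  Flow on (1->4): 3/3
  Flow on (2->4): 8/8
  Flow on (3->4): 4/4
Maximum flow = 15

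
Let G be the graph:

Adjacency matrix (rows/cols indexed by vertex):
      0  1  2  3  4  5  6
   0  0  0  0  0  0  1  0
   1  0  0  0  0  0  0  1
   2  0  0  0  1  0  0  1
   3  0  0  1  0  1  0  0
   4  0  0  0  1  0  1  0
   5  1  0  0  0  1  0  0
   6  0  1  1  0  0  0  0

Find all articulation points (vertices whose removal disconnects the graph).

An articulation point is a vertex whose removal disconnects the graph.
Articulation points: [2, 3, 4, 5, 6]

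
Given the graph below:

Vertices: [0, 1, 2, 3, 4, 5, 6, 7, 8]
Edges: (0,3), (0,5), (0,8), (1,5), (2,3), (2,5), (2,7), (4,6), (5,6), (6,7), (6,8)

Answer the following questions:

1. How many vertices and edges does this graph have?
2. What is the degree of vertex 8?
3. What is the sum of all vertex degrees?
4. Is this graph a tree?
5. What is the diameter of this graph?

Count: 9 vertices, 11 edges.
Vertex 8 has neighbors [0, 6], degree = 2.
Handshaking lemma: 2 * 11 = 22.
A tree on 9 vertices has 8 edges. This graph has 11 edges (3 extra). Not a tree.
Diameter (longest shortest path) = 4.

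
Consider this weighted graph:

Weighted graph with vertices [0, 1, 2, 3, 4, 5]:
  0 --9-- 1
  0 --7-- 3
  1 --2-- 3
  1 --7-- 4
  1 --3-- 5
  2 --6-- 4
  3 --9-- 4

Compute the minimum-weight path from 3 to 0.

Using Dijkstra's algorithm from vertex 3:
Shortest path: 3 -> 0
Total weight: 7 = 7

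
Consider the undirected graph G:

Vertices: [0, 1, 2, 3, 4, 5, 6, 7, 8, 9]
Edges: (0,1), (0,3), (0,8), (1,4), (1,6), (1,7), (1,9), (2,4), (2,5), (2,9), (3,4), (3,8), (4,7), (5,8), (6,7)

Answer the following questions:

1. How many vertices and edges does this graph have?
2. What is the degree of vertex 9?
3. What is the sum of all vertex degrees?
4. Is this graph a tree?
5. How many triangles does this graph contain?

Count: 10 vertices, 15 edges.
Vertex 9 has neighbors [1, 2], degree = 2.
Handshaking lemma: 2 * 15 = 30.
A tree on 10 vertices has 9 edges. This graph has 15 edges (6 extra). Not a tree.
Number of triangles = 3.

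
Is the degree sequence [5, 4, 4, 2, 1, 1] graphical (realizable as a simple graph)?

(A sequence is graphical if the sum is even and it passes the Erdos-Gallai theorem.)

Sum of degrees = 17. Sum is odd, so the sequence is NOT graphical.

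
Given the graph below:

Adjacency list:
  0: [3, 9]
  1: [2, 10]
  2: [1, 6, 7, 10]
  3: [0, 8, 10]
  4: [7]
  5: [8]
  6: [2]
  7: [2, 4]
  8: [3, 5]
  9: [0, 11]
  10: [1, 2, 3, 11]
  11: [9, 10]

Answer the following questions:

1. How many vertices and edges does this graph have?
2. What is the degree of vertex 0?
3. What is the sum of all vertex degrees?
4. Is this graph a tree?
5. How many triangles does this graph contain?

Count: 12 vertices, 13 edges.
Vertex 0 has neighbors [3, 9], degree = 2.
Handshaking lemma: 2 * 13 = 26.
A tree on 12 vertices has 11 edges. This graph has 13 edges (2 extra). Not a tree.
Number of triangles = 1.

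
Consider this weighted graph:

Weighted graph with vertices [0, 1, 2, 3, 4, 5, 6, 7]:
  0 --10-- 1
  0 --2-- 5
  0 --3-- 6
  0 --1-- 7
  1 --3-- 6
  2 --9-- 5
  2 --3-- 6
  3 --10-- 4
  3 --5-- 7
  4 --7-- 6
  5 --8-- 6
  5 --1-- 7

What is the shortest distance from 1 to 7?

Using Dijkstra's algorithm from vertex 1:
Shortest path: 1 -> 6 -> 0 -> 7
Total weight: 3 + 3 + 1 = 7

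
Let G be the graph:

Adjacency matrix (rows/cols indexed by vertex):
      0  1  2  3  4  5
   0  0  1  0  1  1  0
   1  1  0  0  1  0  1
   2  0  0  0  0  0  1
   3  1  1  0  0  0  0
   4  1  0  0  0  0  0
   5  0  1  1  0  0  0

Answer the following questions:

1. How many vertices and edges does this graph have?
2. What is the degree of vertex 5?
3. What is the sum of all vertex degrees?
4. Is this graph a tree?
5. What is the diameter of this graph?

Count: 6 vertices, 6 edges.
Vertex 5 has neighbors [1, 2], degree = 2.
Handshaking lemma: 2 * 6 = 12.
A tree on 6 vertices has 5 edges. This graph has 6 edges (1 extra). Not a tree.
Diameter (longest shortest path) = 4.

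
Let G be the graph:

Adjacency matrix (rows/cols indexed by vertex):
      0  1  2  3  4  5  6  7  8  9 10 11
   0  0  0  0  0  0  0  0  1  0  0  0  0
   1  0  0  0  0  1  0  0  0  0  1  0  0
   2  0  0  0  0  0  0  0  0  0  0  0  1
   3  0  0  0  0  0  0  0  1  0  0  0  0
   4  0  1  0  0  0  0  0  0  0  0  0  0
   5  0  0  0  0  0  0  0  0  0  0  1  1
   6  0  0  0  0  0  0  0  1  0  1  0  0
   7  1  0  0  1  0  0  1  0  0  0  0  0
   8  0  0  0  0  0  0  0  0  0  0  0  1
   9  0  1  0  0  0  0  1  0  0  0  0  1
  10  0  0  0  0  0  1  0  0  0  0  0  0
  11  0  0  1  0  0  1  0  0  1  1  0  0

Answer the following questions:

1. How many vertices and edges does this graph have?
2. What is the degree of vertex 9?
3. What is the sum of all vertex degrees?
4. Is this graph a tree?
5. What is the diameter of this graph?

Count: 12 vertices, 11 edges.
Vertex 9 has neighbors [1, 6, 11], degree = 3.
Handshaking lemma: 2 * 11 = 22.
A graph is a tree iff it is connected and has exactly n-1 edges. This graph is connected (all 12 vertices in one component) and has 12-1 = 11 edges. It is a tree.
Diameter (longest shortest path) = 6.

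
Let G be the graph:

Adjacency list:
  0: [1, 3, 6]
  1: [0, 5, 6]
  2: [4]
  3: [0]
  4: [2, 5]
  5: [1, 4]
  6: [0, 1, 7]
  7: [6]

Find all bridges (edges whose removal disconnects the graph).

A bridge is an edge whose removal increases the number of connected components.
Bridges found: (0,3), (1,5), (2,4), (4,5), (6,7)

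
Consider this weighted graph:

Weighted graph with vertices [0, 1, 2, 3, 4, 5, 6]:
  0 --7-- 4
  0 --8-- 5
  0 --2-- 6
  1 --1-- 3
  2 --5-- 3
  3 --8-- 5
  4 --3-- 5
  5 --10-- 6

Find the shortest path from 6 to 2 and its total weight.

Using Dijkstra's algorithm from vertex 6:
Shortest path: 6 -> 5 -> 3 -> 2
Total weight: 10 + 8 + 5 = 23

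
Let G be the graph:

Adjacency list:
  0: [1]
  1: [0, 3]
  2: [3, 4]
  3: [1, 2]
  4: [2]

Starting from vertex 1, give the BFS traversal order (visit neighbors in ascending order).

BFS from vertex 1 (neighbors processed in ascending order):
Visit order: 1, 0, 3, 2, 4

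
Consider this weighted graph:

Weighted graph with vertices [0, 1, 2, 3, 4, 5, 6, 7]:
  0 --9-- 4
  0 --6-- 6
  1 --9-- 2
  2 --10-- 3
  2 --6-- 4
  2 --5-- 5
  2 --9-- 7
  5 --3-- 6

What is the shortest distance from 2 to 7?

Using Dijkstra's algorithm from vertex 2:
Shortest path: 2 -> 7
Total weight: 9 = 9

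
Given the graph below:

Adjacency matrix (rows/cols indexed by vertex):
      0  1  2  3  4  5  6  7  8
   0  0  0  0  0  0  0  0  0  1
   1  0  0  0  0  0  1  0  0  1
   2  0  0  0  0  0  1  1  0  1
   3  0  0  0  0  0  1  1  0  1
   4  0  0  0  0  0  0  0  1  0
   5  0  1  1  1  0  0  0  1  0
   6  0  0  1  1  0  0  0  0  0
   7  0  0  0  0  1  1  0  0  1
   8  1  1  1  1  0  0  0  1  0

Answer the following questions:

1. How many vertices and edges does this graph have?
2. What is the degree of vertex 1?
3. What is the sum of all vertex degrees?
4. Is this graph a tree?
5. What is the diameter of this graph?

Count: 9 vertices, 12 edges.
Vertex 1 has neighbors [5, 8], degree = 2.
Handshaking lemma: 2 * 12 = 24.
A tree on 9 vertices has 8 edges. This graph has 12 edges (4 extra). Not a tree.
Diameter (longest shortest path) = 4.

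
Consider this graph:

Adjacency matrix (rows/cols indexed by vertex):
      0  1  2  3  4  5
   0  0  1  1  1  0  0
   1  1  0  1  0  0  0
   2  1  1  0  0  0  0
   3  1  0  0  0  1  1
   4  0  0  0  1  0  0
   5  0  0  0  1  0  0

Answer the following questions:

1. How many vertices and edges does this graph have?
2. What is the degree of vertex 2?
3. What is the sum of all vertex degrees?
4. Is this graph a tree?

Count: 6 vertices, 6 edges.
Vertex 2 has neighbors [0, 1], degree = 2.
Handshaking lemma: 2 * 6 = 12.
A tree on 6 vertices has 5 edges. This graph has 6 edges (1 extra). Not a tree.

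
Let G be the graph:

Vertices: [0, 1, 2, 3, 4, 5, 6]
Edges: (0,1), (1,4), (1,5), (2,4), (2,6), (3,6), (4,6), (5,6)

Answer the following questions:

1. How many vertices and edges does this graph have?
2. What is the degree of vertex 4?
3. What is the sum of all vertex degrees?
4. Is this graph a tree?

Count: 7 vertices, 8 edges.
Vertex 4 has neighbors [1, 2, 6], degree = 3.
Handshaking lemma: 2 * 8 = 16.
A tree on 7 vertices has 6 edges. This graph has 8 edges (2 extra). Not a tree.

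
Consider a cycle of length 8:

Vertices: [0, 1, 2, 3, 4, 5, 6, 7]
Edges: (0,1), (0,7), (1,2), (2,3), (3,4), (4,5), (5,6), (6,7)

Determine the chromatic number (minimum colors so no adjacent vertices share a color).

This is an even cycle (C_8). Even cycles are bipartite.
Chromatic number = 2.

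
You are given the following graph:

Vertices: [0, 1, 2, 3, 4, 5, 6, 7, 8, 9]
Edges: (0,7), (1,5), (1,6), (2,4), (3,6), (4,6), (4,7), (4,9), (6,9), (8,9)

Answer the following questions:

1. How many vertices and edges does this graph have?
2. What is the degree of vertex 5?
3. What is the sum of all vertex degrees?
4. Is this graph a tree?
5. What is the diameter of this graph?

Count: 10 vertices, 10 edges.
Vertex 5 has neighbors [1], degree = 1.
Handshaking lemma: 2 * 10 = 20.
A tree on 10 vertices has 9 edges. This graph has 10 edges (1 extra). Not a tree.
Diameter (longest shortest path) = 5.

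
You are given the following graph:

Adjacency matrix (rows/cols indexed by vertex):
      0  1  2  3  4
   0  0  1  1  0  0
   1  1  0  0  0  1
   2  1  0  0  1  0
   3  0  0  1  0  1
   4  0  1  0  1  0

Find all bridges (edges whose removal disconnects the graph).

No bridges found. The graph is 2-edge-connected (no single edge removal disconnects it).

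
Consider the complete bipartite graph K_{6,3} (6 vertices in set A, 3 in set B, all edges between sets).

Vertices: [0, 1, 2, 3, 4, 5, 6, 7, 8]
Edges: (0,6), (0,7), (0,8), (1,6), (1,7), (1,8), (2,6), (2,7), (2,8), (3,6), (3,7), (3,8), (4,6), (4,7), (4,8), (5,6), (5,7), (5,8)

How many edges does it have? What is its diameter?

K_{6,3} has 6 * 3 = 18 edges.
Any vertex reaches any opposite-side vertex in 1 step; same-side vertices reach in 2 steps via any opposite-side vertex.
Diameter = 2.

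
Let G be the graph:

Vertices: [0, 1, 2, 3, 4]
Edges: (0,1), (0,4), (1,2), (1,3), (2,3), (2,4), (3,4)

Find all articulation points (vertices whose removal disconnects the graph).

No articulation points. The graph is biconnected.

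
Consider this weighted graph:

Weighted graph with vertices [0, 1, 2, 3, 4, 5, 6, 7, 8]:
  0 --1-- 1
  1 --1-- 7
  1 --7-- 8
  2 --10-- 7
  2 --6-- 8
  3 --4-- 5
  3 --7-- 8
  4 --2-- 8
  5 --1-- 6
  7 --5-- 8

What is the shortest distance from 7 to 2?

Using Dijkstra's algorithm from vertex 7:
Shortest path: 7 -> 2
Total weight: 10 = 10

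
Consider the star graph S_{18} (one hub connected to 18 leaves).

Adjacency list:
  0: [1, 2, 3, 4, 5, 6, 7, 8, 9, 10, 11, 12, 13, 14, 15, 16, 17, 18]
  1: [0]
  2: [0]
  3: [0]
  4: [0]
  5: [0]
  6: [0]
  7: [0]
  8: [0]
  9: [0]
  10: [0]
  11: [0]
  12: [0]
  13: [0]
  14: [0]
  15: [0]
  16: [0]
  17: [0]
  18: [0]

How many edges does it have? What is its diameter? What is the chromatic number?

Star graph S_{18}: the hub connects to all 18 leaves.
Edges = 18.
Diameter = 2 (any leaf to hub is 1, leaf to leaf through hub is 2).
Star graphs are bipartite (hub vs leaves), so chromatic number = 2.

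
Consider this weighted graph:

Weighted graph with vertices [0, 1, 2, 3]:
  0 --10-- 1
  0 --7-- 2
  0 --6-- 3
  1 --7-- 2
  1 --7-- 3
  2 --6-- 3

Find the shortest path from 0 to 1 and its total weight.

Using Dijkstra's algorithm from vertex 0:
Shortest path: 0 -> 1
Total weight: 10 = 10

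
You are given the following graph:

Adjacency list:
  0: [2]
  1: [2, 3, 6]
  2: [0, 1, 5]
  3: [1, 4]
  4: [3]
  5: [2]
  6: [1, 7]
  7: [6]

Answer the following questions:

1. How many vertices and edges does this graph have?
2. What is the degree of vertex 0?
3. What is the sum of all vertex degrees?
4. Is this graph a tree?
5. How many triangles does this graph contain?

Count: 8 vertices, 7 edges.
Vertex 0 has neighbors [2], degree = 1.
Handshaking lemma: 2 * 7 = 14.
A graph is a tree iff it is connected and has exactly n-1 edges. This graph is connected (all 8 vertices in one component) and has 8-1 = 7 edges. It is a tree.
Number of triangles = 0.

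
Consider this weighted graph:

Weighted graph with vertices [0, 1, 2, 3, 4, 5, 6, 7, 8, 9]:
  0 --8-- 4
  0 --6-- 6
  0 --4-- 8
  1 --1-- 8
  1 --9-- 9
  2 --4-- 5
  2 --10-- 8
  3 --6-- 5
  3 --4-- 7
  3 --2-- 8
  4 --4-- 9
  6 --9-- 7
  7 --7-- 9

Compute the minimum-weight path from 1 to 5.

Using Dijkstra's algorithm from vertex 1:
Shortest path: 1 -> 8 -> 3 -> 5
Total weight: 1 + 2 + 6 = 9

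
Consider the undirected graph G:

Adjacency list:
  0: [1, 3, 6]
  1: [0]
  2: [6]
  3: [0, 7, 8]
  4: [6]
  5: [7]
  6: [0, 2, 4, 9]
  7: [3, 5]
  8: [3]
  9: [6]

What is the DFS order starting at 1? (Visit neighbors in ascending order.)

DFS from vertex 1 (neighbors processed in ascending order):
Visit order: 1, 0, 3, 7, 5, 8, 6, 2, 4, 9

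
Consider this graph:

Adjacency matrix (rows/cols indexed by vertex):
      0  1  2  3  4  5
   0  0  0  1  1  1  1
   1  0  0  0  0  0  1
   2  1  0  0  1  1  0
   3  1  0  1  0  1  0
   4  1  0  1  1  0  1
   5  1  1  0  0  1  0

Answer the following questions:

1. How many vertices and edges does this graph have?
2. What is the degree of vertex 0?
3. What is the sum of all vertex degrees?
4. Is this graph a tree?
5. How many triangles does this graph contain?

Count: 6 vertices, 9 edges.
Vertex 0 has neighbors [2, 3, 4, 5], degree = 4.
Handshaking lemma: 2 * 9 = 18.
A tree on 6 vertices has 5 edges. This graph has 9 edges (4 extra). Not a tree.
Number of triangles = 5.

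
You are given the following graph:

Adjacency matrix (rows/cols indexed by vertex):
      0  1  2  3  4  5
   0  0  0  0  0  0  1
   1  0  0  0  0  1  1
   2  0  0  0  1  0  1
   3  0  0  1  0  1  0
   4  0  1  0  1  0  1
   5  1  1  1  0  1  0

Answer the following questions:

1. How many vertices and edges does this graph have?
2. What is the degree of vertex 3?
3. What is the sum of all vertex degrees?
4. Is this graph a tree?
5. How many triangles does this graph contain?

Count: 6 vertices, 7 edges.
Vertex 3 has neighbors [2, 4], degree = 2.
Handshaking lemma: 2 * 7 = 14.
A tree on 6 vertices has 5 edges. This graph has 7 edges (2 extra). Not a tree.
Number of triangles = 1.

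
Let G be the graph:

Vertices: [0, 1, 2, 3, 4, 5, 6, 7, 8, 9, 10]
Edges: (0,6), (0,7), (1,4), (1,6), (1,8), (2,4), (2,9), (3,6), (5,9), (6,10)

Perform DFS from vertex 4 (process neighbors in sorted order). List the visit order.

DFS from vertex 4 (neighbors processed in ascending order):
Visit order: 4, 1, 6, 0, 7, 3, 10, 8, 2, 9, 5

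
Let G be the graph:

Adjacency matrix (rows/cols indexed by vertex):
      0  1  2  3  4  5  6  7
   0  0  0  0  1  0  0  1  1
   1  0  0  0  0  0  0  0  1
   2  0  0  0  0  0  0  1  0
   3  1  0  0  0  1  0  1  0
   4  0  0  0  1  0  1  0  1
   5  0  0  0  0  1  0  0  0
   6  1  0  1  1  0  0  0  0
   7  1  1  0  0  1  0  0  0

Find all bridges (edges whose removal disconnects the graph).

A bridge is an edge whose removal increases the number of connected components.
Bridges found: (1,7), (2,6), (4,5)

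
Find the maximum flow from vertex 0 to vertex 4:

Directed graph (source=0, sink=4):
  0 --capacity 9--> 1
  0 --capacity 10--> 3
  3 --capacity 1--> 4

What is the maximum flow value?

Computing max flow:
  Flow on (0->3): 1/10
  Flow on (3->4): 1/1
Maximum flow = 1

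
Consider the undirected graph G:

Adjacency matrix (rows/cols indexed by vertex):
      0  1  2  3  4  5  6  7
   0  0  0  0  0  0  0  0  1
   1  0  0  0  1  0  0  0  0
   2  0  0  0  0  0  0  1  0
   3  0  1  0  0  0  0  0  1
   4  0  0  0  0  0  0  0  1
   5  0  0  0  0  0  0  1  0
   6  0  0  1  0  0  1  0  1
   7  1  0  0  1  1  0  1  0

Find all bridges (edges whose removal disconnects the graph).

A bridge is an edge whose removal increases the number of connected components.
Bridges found: (0,7), (1,3), (2,6), (3,7), (4,7), (5,6), (6,7)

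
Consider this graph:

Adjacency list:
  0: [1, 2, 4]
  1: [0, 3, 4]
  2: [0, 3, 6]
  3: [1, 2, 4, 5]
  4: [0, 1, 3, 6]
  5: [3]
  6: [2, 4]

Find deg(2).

Vertex 2 has neighbors [0, 3, 6], so deg(2) = 3.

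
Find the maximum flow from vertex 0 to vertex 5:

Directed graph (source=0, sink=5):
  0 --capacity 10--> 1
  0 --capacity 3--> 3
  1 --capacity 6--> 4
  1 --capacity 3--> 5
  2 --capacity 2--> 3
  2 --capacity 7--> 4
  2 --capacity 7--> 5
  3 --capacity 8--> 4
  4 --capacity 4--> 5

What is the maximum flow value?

Computing max flow:
  Flow on (0->1): 7/10
  Flow on (1->4): 4/6
  Flow on (1->5): 3/3
  Flow on (4->5): 4/4
Maximum flow = 7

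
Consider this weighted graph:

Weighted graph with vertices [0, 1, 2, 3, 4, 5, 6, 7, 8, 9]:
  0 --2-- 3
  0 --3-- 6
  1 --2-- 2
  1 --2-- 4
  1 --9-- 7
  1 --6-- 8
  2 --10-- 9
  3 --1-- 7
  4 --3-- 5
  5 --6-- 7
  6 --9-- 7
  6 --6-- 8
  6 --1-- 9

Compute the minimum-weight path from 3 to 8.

Using Dijkstra's algorithm from vertex 3:
Shortest path: 3 -> 0 -> 6 -> 8
Total weight: 2 + 3 + 6 = 11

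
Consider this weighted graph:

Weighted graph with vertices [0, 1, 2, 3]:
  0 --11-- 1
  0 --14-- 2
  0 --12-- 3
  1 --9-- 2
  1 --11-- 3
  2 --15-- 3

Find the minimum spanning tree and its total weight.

Applying Kruskal's algorithm (sort edges by weight, add if no cycle):
  Add (1,2) w=9
  Add (0,1) w=11
  Add (1,3) w=11
  Skip (0,3) w=12 (creates cycle)
  Skip (0,2) w=14 (creates cycle)
  Skip (2,3) w=15 (creates cycle)
MST weight = 31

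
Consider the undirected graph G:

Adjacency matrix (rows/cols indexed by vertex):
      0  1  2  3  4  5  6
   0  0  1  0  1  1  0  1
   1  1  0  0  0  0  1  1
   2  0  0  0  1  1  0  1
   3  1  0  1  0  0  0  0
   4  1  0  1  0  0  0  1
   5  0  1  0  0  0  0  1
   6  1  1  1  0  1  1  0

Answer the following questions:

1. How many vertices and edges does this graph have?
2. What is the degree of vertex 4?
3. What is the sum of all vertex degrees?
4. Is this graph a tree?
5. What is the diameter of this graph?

Count: 7 vertices, 11 edges.
Vertex 4 has neighbors [0, 2, 6], degree = 3.
Handshaking lemma: 2 * 11 = 22.
A tree on 7 vertices has 6 edges. This graph has 11 edges (5 extra). Not a tree.
Diameter (longest shortest path) = 3.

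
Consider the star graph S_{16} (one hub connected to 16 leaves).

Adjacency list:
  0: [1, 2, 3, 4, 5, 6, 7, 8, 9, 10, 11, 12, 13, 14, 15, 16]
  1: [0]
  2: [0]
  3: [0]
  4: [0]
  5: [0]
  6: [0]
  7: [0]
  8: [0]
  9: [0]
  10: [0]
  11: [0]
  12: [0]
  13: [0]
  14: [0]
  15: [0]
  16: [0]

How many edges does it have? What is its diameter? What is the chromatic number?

Star graph S_{16}: the hub connects to all 16 leaves.
Edges = 16.
Diameter = 2 (any leaf to hub is 1, leaf to leaf through hub is 2).
Star graphs are bipartite (hub vs leaves), so chromatic number = 2.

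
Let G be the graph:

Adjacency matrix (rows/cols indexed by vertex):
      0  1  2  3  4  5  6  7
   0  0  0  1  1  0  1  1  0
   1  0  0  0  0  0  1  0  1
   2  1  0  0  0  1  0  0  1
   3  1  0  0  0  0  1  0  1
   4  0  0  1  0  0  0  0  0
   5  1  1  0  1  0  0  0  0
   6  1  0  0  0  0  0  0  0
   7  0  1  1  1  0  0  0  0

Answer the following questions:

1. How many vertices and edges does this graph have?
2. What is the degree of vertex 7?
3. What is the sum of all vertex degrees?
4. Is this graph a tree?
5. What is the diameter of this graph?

Count: 8 vertices, 10 edges.
Vertex 7 has neighbors [1, 2, 3], degree = 3.
Handshaking lemma: 2 * 10 = 20.
A tree on 8 vertices has 7 edges. This graph has 10 edges (3 extra). Not a tree.
Diameter (longest shortest path) = 3.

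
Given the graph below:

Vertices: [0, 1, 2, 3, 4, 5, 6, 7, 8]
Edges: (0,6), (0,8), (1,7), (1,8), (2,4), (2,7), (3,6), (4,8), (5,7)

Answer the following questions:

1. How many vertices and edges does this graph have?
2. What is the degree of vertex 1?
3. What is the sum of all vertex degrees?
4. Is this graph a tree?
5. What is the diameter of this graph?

Count: 9 vertices, 9 edges.
Vertex 1 has neighbors [7, 8], degree = 2.
Handshaking lemma: 2 * 9 = 18.
A tree on 9 vertices has 8 edges. This graph has 9 edges (1 extra). Not a tree.
Diameter (longest shortest path) = 6.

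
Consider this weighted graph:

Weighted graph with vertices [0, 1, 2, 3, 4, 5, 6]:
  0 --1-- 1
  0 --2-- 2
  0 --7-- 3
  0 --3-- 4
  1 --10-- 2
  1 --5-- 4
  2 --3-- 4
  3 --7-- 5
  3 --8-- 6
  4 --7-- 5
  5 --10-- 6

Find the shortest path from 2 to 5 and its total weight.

Using Dijkstra's algorithm from vertex 2:
Shortest path: 2 -> 4 -> 5
Total weight: 3 + 7 = 10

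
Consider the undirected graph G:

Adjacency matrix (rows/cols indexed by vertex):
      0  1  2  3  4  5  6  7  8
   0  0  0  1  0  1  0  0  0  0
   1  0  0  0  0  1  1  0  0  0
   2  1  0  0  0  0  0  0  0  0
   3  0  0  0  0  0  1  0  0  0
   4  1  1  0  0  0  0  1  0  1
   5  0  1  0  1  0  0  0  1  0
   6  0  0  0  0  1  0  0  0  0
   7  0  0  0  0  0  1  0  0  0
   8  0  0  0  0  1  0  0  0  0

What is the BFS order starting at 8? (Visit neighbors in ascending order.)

BFS from vertex 8 (neighbors processed in ascending order):
Visit order: 8, 4, 0, 1, 6, 2, 5, 3, 7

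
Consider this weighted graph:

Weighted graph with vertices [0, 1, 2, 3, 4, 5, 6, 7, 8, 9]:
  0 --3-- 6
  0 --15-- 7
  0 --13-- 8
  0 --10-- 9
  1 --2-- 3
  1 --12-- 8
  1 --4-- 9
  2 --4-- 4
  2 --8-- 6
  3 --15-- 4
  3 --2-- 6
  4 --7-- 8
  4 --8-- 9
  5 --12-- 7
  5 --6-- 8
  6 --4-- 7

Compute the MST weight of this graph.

Applying Kruskal's algorithm (sort edges by weight, add if no cycle):
  Add (1,3) w=2
  Add (3,6) w=2
  Add (0,6) w=3
  Add (1,9) w=4
  Add (2,4) w=4
  Add (6,7) w=4
  Add (5,8) w=6
  Add (4,8) w=7
  Add (2,6) w=8
  Skip (4,9) w=8 (creates cycle)
  Skip (0,9) w=10 (creates cycle)
  Skip (1,8) w=12 (creates cycle)
  Skip (5,7) w=12 (creates cycle)
  Skip (0,8) w=13 (creates cycle)
  Skip (0,7) w=15 (creates cycle)
  Skip (3,4) w=15 (creates cycle)
MST weight = 40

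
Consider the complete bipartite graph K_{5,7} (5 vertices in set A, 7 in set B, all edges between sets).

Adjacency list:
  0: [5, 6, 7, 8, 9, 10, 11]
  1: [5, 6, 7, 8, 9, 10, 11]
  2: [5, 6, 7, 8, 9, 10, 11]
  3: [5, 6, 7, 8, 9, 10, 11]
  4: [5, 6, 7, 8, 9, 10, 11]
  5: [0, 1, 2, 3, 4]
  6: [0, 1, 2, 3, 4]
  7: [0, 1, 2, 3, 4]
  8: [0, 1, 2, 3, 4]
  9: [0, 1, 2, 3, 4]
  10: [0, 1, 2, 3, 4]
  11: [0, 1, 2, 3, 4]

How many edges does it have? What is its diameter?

K_{5,7} has 5 * 7 = 35 edges.
Any vertex reaches any opposite-side vertex in 1 step; same-side vertices reach in 2 steps via any opposite-side vertex.
Diameter = 2.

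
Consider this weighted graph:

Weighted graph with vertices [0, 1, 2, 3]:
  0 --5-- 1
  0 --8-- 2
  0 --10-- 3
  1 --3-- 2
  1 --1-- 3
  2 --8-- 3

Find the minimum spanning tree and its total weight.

Applying Kruskal's algorithm (sort edges by weight, add if no cycle):
  Add (1,3) w=1
  Add (1,2) w=3
  Add (0,1) w=5
  Skip (0,2) w=8 (creates cycle)
  Skip (2,3) w=8 (creates cycle)
  Skip (0,3) w=10 (creates cycle)
MST weight = 9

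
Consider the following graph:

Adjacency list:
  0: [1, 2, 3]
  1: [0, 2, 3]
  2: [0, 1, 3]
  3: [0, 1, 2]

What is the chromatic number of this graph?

The graph has a maximum clique of size 4 (lower bound on chromatic number).
A valid 4-coloring: {0: 0, 1: 1, 2: 2, 3: 3}.
Chromatic number = 4.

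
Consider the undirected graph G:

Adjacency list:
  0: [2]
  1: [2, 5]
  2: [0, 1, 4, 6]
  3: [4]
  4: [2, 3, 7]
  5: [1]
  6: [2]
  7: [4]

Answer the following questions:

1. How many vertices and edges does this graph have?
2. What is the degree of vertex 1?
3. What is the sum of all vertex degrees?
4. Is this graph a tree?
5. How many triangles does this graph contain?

Count: 8 vertices, 7 edges.
Vertex 1 has neighbors [2, 5], degree = 2.
Handshaking lemma: 2 * 7 = 14.
A graph is a tree iff it is connected and has exactly n-1 edges. This graph is connected (all 8 vertices in one component) and has 8-1 = 7 edges. It is a tree.
Number of triangles = 0.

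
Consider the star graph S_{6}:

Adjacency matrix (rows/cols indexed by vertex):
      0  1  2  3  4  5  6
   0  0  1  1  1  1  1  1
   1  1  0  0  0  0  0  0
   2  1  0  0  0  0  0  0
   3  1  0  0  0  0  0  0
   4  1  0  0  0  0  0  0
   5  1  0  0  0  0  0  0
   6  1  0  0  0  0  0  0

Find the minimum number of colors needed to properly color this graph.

S_{6} has one hub adjacent to 6 leaves; leaves are pairwise non-adjacent.
Color the hub 0 and every leaf 1.
Chromatic number = 2.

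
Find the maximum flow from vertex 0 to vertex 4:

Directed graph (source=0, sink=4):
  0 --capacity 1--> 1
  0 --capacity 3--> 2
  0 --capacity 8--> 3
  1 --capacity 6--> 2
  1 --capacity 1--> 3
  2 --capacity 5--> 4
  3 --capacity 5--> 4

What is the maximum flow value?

Computing max flow:
  Flow on (0->1): 1/1
  Flow on (0->2): 3/3
  Flow on (0->3): 5/8
  Flow on (1->2): 1/6
  Flow on (2->4): 4/5
  Flow on (3->4): 5/5
Maximum flow = 9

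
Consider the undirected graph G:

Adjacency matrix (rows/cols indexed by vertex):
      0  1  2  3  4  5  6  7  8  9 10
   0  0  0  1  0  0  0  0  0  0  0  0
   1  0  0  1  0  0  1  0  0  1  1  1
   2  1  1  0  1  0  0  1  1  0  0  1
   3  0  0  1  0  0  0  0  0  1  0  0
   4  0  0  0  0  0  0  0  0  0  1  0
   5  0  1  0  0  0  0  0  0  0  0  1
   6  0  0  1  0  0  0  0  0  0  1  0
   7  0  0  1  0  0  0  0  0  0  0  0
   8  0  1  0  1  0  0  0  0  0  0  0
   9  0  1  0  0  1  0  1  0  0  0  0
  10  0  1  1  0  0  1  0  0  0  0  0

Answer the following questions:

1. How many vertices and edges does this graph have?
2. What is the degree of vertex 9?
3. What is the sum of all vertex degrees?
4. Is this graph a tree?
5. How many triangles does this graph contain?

Count: 11 vertices, 14 edges.
Vertex 9 has neighbors [1, 4, 6], degree = 3.
Handshaking lemma: 2 * 14 = 28.
A tree on 11 vertices has 10 edges. This graph has 14 edges (4 extra). Not a tree.
Number of triangles = 2.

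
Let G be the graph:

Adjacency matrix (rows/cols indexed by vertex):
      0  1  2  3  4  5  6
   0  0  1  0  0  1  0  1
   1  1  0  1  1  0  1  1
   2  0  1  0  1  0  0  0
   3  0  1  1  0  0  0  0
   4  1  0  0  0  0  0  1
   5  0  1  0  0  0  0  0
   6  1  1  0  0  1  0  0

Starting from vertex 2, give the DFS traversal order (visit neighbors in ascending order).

DFS from vertex 2 (neighbors processed in ascending order):
Visit order: 2, 1, 0, 4, 6, 3, 5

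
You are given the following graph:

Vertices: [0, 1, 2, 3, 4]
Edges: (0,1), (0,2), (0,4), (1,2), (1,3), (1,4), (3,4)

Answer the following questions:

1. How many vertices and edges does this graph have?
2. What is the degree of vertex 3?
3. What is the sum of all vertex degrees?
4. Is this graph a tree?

Count: 5 vertices, 7 edges.
Vertex 3 has neighbors [1, 4], degree = 2.
Handshaking lemma: 2 * 7 = 14.
A tree on 5 vertices has 4 edges. This graph has 7 edges (3 extra). Not a tree.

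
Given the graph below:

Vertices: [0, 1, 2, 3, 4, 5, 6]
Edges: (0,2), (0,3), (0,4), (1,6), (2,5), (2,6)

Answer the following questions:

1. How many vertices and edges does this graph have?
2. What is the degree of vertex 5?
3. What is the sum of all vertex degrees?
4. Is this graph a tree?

Count: 7 vertices, 6 edges.
Vertex 5 has neighbors [2], degree = 1.
Handshaking lemma: 2 * 6 = 12.
A graph is a tree iff it is connected and has exactly n-1 edges. This graph is connected (all 7 vertices in one component) and has 7-1 = 6 edges. It is a tree.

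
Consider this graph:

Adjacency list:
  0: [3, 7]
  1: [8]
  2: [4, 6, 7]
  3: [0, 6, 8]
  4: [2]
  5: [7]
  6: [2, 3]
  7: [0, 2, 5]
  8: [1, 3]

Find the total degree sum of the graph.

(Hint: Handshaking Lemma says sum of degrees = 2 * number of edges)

Count edges: 9 edges.
By Handshaking Lemma: sum of degrees = 2 * 9 = 18.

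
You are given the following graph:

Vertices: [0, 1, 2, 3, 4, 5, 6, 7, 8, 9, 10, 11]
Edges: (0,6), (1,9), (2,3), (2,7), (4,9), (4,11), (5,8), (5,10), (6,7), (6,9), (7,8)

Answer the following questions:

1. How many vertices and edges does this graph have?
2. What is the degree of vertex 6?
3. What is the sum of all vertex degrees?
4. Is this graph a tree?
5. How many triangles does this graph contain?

Count: 12 vertices, 11 edges.
Vertex 6 has neighbors [0, 7, 9], degree = 3.
Handshaking lemma: 2 * 11 = 22.
A graph is a tree iff it is connected and has exactly n-1 edges. This graph is connected (all 12 vertices in one component) and has 12-1 = 11 edges. It is a tree.
Number of triangles = 0.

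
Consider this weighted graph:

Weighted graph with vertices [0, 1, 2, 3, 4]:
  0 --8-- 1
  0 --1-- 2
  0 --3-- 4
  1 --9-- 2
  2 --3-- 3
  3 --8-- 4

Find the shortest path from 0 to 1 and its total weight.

Using Dijkstra's algorithm from vertex 0:
Shortest path: 0 -> 1
Total weight: 8 = 8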